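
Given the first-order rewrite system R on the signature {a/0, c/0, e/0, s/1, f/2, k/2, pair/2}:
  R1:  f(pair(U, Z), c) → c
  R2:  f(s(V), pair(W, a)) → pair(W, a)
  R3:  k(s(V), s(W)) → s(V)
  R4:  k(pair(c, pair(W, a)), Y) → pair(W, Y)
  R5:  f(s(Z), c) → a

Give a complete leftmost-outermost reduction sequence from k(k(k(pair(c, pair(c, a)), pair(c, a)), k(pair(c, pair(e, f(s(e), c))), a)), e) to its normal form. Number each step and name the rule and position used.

1. k(k(k(pair(c, pair(c, a)), pair(c, a)), k(pair(c, pair(e, f(s(e), c))), a)), e)  →  k(k(pair(c, pair(c, a)), k(pair(c, pair(e, f(s(e), c))), a)), e)   [R4 at 1.1]
2. k(k(pair(c, pair(c, a)), k(pair(c, pair(e, f(s(e), c))), a)), e)  →  k(pair(c, k(pair(c, pair(e, f(s(e), c))), a)), e)   [R4 at 1]
3. k(pair(c, k(pair(c, pair(e, f(s(e), c))), a)), e)  →  k(pair(c, k(pair(c, pair(e, a)), a)), e)   [R5 at 1.2.1.2.2]
4. k(pair(c, k(pair(c, pair(e, a)), a)), e)  →  k(pair(c, pair(e, a)), e)   [R4 at 1.2]
5. k(pair(c, pair(e, a)), e)  →  pair(e, e)   [R4 at ε]

pair(e, e)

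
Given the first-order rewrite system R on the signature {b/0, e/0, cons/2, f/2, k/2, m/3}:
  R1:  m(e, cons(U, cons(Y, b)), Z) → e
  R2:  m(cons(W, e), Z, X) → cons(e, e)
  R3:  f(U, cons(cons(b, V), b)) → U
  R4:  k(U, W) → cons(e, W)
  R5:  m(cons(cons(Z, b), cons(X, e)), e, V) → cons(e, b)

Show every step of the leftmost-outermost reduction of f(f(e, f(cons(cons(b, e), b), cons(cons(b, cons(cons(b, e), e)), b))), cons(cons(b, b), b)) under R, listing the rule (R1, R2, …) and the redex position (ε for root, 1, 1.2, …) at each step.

1. f(f(e, f(cons(cons(b, e), b), cons(cons(b, cons(cons(b, e), e)), b))), cons(cons(b, b), b))  →  f(e, f(cons(cons(b, e), b), cons(cons(b, cons(cons(b, e), e)), b)))   [R3 at ε]
2. f(e, f(cons(cons(b, e), b), cons(cons(b, cons(cons(b, e), e)), b)))  →  f(e, cons(cons(b, e), b))   [R3 at 2]
3. f(e, cons(cons(b, e), b))  →  e   [R3 at ε]

e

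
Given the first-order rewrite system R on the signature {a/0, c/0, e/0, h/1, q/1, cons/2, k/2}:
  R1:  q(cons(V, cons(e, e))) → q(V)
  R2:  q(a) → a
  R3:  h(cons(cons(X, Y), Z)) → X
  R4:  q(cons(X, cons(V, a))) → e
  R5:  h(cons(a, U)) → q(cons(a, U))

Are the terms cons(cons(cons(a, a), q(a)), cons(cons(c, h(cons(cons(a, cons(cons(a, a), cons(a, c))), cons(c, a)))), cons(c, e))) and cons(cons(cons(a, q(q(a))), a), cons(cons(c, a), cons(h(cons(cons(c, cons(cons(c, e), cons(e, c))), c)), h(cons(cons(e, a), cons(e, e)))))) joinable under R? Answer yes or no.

Reduce t₁ = cons(cons(cons(a, a), q(a)), cons(cons(c, h(cons(cons(a, cons(cons(a, a), cons(a, c))), cons(c, a)))), cons(c, e))):
1. cons(cons(cons(a, a), q(a)), cons(cons(c, h(cons(cons(a, cons(cons(a, a), cons(a, c))), cons(c, a)))), cons(c, e)))  →  cons(cons(cons(a, a), a), cons(cons(c, h(cons(cons(a, cons(cons(a, a), cons(a, c))), cons(c, a)))), cons(c, e)))   [R2 at 1.2]
2. cons(cons(cons(a, a), a), cons(cons(c, h(cons(cons(a, cons(cons(a, a), cons(a, c))), cons(c, a)))), cons(c, e)))  →  cons(cons(cons(a, a), a), cons(cons(c, a), cons(c, e)))   [R3 at 2.1.2]

Reduce t₂ = cons(cons(cons(a, q(q(a))), a), cons(cons(c, a), cons(h(cons(cons(c, cons(cons(c, e), cons(e, c))), c)), h(cons(cons(e, a), cons(e, e)))))):
1. cons(cons(cons(a, q(q(a))), a), cons(cons(c, a), cons(h(cons(cons(c, cons(cons(c, e), cons(e, c))), c)), h(cons(cons(e, a), cons(e, e))))))  →  cons(cons(cons(a, q(a)), a), cons(cons(c, a), cons(h(cons(cons(c, cons(cons(c, e), cons(e, c))), c)), h(cons(cons(e, a), cons(e, e))))))   [R2 at 1.1.2.1]
2. cons(cons(cons(a, q(a)), a), cons(cons(c, a), cons(h(cons(cons(c, cons(cons(c, e), cons(e, c))), c)), h(cons(cons(e, a), cons(e, e))))))  →  cons(cons(cons(a, a), a), cons(cons(c, a), cons(h(cons(cons(c, cons(cons(c, e), cons(e, c))), c)), h(cons(cons(e, a), cons(e, e))))))   [R2 at 1.1.2]
3. cons(cons(cons(a, a), a), cons(cons(c, a), cons(h(cons(cons(c, cons(cons(c, e), cons(e, c))), c)), h(cons(cons(e, a), cons(e, e))))))  →  cons(cons(cons(a, a), a), cons(cons(c, a), cons(c, h(cons(cons(e, a), cons(e, e))))))   [R3 at 2.2.1]
4. cons(cons(cons(a, a), a), cons(cons(c, a), cons(c, h(cons(cons(e, a), cons(e, e))))))  →  cons(cons(cons(a, a), a), cons(cons(c, a), cons(c, e)))   [R3 at 2.2.2]

yes — NF(t₁) = cons(cons(cons(a, a), a), cons(cons(c, a), cons(c, e))), NF(t₂) = cons(cons(cons(a, a), a), cons(cons(c, a), cons(c, e)))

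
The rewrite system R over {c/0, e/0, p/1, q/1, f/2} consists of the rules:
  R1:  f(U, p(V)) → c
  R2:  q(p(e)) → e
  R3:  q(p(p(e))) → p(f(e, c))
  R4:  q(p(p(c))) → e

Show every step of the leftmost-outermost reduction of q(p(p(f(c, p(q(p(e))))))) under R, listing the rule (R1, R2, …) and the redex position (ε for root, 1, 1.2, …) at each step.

1. q(p(p(f(c, p(q(p(e)))))))  →  q(p(p(c)))   [R1 at 1.1.1]
2. q(p(p(c)))  →  e   [R4 at ε]

e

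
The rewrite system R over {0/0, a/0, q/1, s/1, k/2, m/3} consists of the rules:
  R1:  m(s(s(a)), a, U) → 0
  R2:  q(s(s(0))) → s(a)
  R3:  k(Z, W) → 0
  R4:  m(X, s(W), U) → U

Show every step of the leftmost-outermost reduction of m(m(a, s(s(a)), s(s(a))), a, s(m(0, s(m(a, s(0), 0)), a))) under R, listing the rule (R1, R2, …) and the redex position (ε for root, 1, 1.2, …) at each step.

0

1. m(m(a, s(s(a)), s(s(a))), a, s(m(0, s(m(a, s(0), 0)), a)))  →  m(s(s(a)), a, s(m(0, s(m(a, s(0), 0)), a)))   [R4 at 1]
2. m(s(s(a)), a, s(m(0, s(m(a, s(0), 0)), a)))  →  0   [R1 at ε]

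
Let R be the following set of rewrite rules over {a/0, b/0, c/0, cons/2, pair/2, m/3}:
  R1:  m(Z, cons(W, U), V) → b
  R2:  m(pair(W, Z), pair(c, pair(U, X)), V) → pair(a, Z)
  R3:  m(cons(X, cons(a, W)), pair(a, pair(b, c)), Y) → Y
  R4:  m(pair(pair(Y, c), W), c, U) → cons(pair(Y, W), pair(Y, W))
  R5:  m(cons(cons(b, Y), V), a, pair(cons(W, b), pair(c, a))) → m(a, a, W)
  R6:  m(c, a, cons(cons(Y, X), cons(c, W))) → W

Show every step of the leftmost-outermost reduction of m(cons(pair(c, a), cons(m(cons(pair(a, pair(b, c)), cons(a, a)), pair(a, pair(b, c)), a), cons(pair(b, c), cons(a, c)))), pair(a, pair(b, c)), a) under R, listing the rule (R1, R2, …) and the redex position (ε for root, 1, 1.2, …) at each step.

a

1. m(cons(pair(c, a), cons(m(cons(pair(a, pair(b, c)), cons(a, a)), pair(a, pair(b, c)), a), cons(pair(b, c), cons(a, c)))), pair(a, pair(b, c)), a)  →  m(cons(pair(c, a), cons(a, cons(pair(b, c), cons(a, c)))), pair(a, pair(b, c)), a)   [R3 at 1.2.1]
2. m(cons(pair(c, a), cons(a, cons(pair(b, c), cons(a, c)))), pair(a, pair(b, c)), a)  →  a   [R3 at ε]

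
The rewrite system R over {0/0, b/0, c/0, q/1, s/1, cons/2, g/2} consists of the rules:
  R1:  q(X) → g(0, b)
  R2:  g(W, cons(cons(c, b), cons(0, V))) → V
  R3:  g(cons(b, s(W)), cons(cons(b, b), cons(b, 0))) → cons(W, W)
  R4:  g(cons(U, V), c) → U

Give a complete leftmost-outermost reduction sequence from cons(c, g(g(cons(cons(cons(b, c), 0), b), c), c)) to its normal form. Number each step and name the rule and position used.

cons(c, cons(b, c))

1. cons(c, g(g(cons(cons(cons(b, c), 0), b), c), c))  →  cons(c, g(cons(cons(b, c), 0), c))   [R4 at 2.1]
2. cons(c, g(cons(cons(b, c), 0), c))  →  cons(c, cons(b, c))   [R4 at 2]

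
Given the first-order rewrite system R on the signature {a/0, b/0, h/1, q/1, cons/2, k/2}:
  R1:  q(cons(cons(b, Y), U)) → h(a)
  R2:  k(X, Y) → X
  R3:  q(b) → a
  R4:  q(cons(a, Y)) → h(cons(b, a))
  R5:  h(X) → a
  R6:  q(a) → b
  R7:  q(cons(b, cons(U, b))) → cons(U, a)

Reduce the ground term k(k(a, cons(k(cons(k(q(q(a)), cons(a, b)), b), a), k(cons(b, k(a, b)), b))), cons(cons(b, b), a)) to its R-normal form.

1. k(k(a, cons(k(cons(k(q(q(a)), cons(a, b)), b), a), k(cons(b, k(a, b)), b))), cons(cons(b, b), a))  →  k(a, cons(k(cons(k(q(q(a)), cons(a, b)), b), a), k(cons(b, k(a, b)), b)))   [R2 at ε]
2. k(a, cons(k(cons(k(q(q(a)), cons(a, b)), b), a), k(cons(b, k(a, b)), b)))  →  a   [R2 at ε]

a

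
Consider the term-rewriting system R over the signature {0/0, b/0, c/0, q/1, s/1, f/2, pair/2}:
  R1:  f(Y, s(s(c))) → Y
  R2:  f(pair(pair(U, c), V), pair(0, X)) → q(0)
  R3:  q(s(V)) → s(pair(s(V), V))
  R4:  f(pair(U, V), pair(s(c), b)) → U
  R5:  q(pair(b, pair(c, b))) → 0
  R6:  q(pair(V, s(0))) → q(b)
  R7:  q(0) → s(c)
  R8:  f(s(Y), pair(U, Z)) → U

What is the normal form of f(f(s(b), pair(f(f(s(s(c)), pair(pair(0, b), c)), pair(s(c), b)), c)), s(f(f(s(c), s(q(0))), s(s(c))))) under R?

0

1. f(f(s(b), pair(f(f(s(s(c)), pair(pair(0, b), c)), pair(s(c), b)), c)), s(f(f(s(c), s(q(0))), s(s(c)))))  →  f(f(f(s(s(c)), pair(pair(0, b), c)), pair(s(c), b)), s(f(f(s(c), s(q(0))), s(s(c)))))   [R8 at 1]
2. f(f(f(s(s(c)), pair(pair(0, b), c)), pair(s(c), b)), s(f(f(s(c), s(q(0))), s(s(c)))))  →  f(f(pair(0, b), pair(s(c), b)), s(f(f(s(c), s(q(0))), s(s(c)))))   [R8 at 1.1]
3. f(f(pair(0, b), pair(s(c), b)), s(f(f(s(c), s(q(0))), s(s(c)))))  →  f(0, s(f(f(s(c), s(q(0))), s(s(c)))))   [R4 at 1]
4. f(0, s(f(f(s(c), s(q(0))), s(s(c)))))  →  f(0, s(f(s(c), s(q(0)))))   [R1 at 2.1]
5. f(0, s(f(s(c), s(q(0)))))  →  f(0, s(f(s(c), s(s(c)))))   [R7 at 2.1.2.1]
6. f(0, s(f(s(c), s(s(c)))))  →  f(0, s(s(c)))   [R1 at 2.1]
7. f(0, s(s(c)))  →  0   [R1 at ε]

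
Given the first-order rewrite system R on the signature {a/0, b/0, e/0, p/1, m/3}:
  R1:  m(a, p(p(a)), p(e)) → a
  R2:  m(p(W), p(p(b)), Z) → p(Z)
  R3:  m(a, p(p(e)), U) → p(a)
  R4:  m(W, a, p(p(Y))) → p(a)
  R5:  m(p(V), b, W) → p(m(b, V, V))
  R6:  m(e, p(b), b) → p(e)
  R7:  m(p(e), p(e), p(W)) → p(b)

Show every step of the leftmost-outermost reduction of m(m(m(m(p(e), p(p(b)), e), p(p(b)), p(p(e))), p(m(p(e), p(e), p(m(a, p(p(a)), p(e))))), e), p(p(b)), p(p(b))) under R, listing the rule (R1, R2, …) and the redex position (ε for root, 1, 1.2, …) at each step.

1. m(m(m(m(p(e), p(p(b)), e), p(p(b)), p(p(e))), p(m(p(e), p(e), p(m(a, p(p(a)), p(e))))), e), p(p(b)), p(p(b)))  →  m(m(m(p(e), p(p(b)), p(p(e))), p(m(p(e), p(e), p(m(a, p(p(a)), p(e))))), e), p(p(b)), p(p(b)))   [R2 at 1.1.1]
2. m(m(m(p(e), p(p(b)), p(p(e))), p(m(p(e), p(e), p(m(a, p(p(a)), p(e))))), e), p(p(b)), p(p(b)))  →  m(m(p(p(p(e))), p(m(p(e), p(e), p(m(a, p(p(a)), p(e))))), e), p(p(b)), p(p(b)))   [R2 at 1.1]
3. m(m(p(p(p(e))), p(m(p(e), p(e), p(m(a, p(p(a)), p(e))))), e), p(p(b)), p(p(b)))  →  m(m(p(p(p(e))), p(p(b)), e), p(p(b)), p(p(b)))   [R7 at 1.2.1]
4. m(m(p(p(p(e))), p(p(b)), e), p(p(b)), p(p(b)))  →  m(p(e), p(p(b)), p(p(b)))   [R2 at 1]
5. m(p(e), p(p(b)), p(p(b)))  →  p(p(p(b)))   [R2 at ε]

p(p(p(b)))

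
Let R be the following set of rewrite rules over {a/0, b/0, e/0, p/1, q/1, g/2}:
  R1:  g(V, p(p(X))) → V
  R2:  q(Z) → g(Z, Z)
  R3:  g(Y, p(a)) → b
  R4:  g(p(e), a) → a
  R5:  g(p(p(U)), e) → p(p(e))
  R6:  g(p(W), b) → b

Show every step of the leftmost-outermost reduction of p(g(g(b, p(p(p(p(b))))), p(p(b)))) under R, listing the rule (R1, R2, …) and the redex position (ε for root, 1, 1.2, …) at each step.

1. p(g(g(b, p(p(p(p(b))))), p(p(b))))  →  p(g(b, p(p(p(p(b))))))   [R1 at 1]
2. p(g(b, p(p(p(p(b))))))  →  p(b)   [R1 at 1]

p(b)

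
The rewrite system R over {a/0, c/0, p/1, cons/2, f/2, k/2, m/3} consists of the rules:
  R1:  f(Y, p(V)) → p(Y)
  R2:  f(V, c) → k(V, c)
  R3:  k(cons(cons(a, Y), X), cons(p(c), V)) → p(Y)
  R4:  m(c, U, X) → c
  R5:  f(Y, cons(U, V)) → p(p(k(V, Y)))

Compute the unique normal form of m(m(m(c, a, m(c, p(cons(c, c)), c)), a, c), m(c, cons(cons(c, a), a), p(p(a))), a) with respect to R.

c

1. m(m(m(c, a, m(c, p(cons(c, c)), c)), a, c), m(c, cons(cons(c, a), a), p(p(a))), a)  →  m(m(c, a, c), m(c, cons(cons(c, a), a), p(p(a))), a)   [R4 at 1.1]
2. m(m(c, a, c), m(c, cons(cons(c, a), a), p(p(a))), a)  →  m(c, m(c, cons(cons(c, a), a), p(p(a))), a)   [R4 at 1]
3. m(c, m(c, cons(cons(c, a), a), p(p(a))), a)  →  c   [R4 at ε]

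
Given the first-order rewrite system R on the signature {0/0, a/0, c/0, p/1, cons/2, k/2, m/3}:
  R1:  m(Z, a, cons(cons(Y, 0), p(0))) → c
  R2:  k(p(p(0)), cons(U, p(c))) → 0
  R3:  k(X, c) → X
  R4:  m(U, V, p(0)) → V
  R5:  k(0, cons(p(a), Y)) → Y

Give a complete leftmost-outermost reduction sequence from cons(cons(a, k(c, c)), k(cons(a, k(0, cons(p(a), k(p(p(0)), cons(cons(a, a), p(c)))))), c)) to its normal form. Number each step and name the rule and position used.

1. cons(cons(a, k(c, c)), k(cons(a, k(0, cons(p(a), k(p(p(0)), cons(cons(a, a), p(c)))))), c))  →  cons(cons(a, c), k(cons(a, k(0, cons(p(a), k(p(p(0)), cons(cons(a, a), p(c)))))), c))   [R3 at 1.2]
2. cons(cons(a, c), k(cons(a, k(0, cons(p(a), k(p(p(0)), cons(cons(a, a), p(c)))))), c))  →  cons(cons(a, c), cons(a, k(0, cons(p(a), k(p(p(0)), cons(cons(a, a), p(c)))))))   [R3 at 2]
3. cons(cons(a, c), cons(a, k(0, cons(p(a), k(p(p(0)), cons(cons(a, a), p(c)))))))  →  cons(cons(a, c), cons(a, k(p(p(0)), cons(cons(a, a), p(c)))))   [R5 at 2.2]
4. cons(cons(a, c), cons(a, k(p(p(0)), cons(cons(a, a), p(c)))))  →  cons(cons(a, c), cons(a, 0))   [R2 at 2.2]

cons(cons(a, c), cons(a, 0))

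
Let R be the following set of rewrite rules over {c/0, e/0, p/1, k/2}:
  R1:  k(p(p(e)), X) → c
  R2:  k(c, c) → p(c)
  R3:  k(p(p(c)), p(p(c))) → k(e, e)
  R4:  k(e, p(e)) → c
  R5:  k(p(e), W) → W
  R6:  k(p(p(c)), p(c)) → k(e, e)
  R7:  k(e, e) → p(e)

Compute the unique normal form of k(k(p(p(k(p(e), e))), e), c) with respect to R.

p(c)

1. k(k(p(p(k(p(e), e))), e), c)  →  k(k(p(p(e)), e), c)   [R5 at 1.1.1.1]
2. k(k(p(p(e)), e), c)  →  k(c, c)   [R1 at 1]
3. k(c, c)  →  p(c)   [R2 at ε]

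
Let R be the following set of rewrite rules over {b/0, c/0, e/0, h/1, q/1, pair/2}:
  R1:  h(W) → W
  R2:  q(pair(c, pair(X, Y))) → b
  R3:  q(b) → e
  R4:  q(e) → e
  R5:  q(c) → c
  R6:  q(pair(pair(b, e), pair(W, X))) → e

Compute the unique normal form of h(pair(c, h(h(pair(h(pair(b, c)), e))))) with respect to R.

1. h(pair(c, h(h(pair(h(pair(b, c)), e)))))  →  pair(c, h(h(pair(h(pair(b, c)), e))))   [R1 at ε]
2. pair(c, h(h(pair(h(pair(b, c)), e))))  →  pair(c, h(pair(h(pair(b, c)), e)))   [R1 at 2]
3. pair(c, h(pair(h(pair(b, c)), e)))  →  pair(c, pair(h(pair(b, c)), e))   [R1 at 2]
4. pair(c, pair(h(pair(b, c)), e))  →  pair(c, pair(pair(b, c), e))   [R1 at 2.1]

pair(c, pair(pair(b, c), e))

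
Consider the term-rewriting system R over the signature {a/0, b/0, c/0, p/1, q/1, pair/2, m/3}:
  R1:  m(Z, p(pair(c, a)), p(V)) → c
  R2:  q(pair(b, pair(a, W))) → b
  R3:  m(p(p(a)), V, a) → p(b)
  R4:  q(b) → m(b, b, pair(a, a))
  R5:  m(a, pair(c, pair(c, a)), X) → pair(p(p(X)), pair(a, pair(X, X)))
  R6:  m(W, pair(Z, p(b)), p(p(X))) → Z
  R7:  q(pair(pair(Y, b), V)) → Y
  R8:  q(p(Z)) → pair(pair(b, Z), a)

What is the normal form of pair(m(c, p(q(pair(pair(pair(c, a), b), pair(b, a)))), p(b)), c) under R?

1. pair(m(c, p(q(pair(pair(pair(c, a), b), pair(b, a)))), p(b)), c)  →  pair(m(c, p(pair(c, a)), p(b)), c)   [R7 at 1.2.1]
2. pair(m(c, p(pair(c, a)), p(b)), c)  →  pair(c, c)   [R1 at 1]

pair(c, c)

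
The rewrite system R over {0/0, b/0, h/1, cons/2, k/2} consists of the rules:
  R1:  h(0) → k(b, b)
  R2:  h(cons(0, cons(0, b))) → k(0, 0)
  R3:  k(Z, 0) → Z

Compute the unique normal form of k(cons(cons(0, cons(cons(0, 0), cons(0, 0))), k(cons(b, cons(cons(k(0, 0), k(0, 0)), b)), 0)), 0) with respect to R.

1. k(cons(cons(0, cons(cons(0, 0), cons(0, 0))), k(cons(b, cons(cons(k(0, 0), k(0, 0)), b)), 0)), 0)  →  cons(cons(0, cons(cons(0, 0), cons(0, 0))), k(cons(b, cons(cons(k(0, 0), k(0, 0)), b)), 0))   [R3 at ε]
2. cons(cons(0, cons(cons(0, 0), cons(0, 0))), k(cons(b, cons(cons(k(0, 0), k(0, 0)), b)), 0))  →  cons(cons(0, cons(cons(0, 0), cons(0, 0))), cons(b, cons(cons(k(0, 0), k(0, 0)), b)))   [R3 at 2]
3. cons(cons(0, cons(cons(0, 0), cons(0, 0))), cons(b, cons(cons(k(0, 0), k(0, 0)), b)))  →  cons(cons(0, cons(cons(0, 0), cons(0, 0))), cons(b, cons(cons(0, k(0, 0)), b)))   [R3 at 2.2.1.1]
4. cons(cons(0, cons(cons(0, 0), cons(0, 0))), cons(b, cons(cons(0, k(0, 0)), b)))  →  cons(cons(0, cons(cons(0, 0), cons(0, 0))), cons(b, cons(cons(0, 0), b)))   [R3 at 2.2.1.2]

cons(cons(0, cons(cons(0, 0), cons(0, 0))), cons(b, cons(cons(0, 0), b)))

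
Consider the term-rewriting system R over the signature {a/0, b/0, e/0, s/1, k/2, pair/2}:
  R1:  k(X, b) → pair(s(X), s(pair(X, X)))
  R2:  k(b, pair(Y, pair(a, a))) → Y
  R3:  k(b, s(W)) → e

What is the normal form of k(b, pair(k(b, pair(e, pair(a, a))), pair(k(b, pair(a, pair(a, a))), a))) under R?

e

1. k(b, pair(k(b, pair(e, pair(a, a))), pair(k(b, pair(a, pair(a, a))), a)))  →  k(b, pair(e, pair(k(b, pair(a, pair(a, a))), a)))   [R2 at 2.1]
2. k(b, pair(e, pair(k(b, pair(a, pair(a, a))), a)))  →  k(b, pair(e, pair(a, a)))   [R2 at 2.2.1]
3. k(b, pair(e, pair(a, a)))  →  e   [R2 at ε]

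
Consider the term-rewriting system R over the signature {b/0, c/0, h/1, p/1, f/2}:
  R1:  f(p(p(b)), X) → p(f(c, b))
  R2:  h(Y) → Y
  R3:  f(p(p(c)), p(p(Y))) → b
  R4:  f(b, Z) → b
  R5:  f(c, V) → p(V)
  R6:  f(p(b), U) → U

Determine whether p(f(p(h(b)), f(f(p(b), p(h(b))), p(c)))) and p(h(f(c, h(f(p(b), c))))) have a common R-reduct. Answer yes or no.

yes — NF(t₁) = p(p(c)), NF(t₂) = p(p(c))

Reduce t₁ = p(f(p(h(b)), f(f(p(b), p(h(b))), p(c)))):
1. p(f(p(h(b)), f(f(p(b), p(h(b))), p(c))))  →  p(f(p(b), f(f(p(b), p(h(b))), p(c))))   [R2 at 1.1.1]
2. p(f(p(b), f(f(p(b), p(h(b))), p(c))))  →  p(f(f(p(b), p(h(b))), p(c)))   [R6 at 1]
3. p(f(f(p(b), p(h(b))), p(c)))  →  p(f(p(h(b)), p(c)))   [R6 at 1.1]
4. p(f(p(h(b)), p(c)))  →  p(f(p(b), p(c)))   [R2 at 1.1.1]
5. p(f(p(b), p(c)))  →  p(p(c))   [R6 at 1]

Reduce t₂ = p(h(f(c, h(f(p(b), c))))):
1. p(h(f(c, h(f(p(b), c)))))  →  p(f(c, h(f(p(b), c))))   [R2 at 1]
2. p(f(c, h(f(p(b), c))))  →  p(p(h(f(p(b), c))))   [R5 at 1]
3. p(p(h(f(p(b), c))))  →  p(p(f(p(b), c)))   [R2 at 1.1]
4. p(p(f(p(b), c)))  →  p(p(c))   [R6 at 1.1]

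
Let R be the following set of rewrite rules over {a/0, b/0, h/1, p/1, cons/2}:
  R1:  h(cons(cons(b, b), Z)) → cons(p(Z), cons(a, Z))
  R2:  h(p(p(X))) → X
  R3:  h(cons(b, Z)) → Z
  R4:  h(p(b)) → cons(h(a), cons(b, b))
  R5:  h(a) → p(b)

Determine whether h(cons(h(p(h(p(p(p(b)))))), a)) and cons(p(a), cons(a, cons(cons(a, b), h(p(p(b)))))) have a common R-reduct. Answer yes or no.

Reduce t₁ = h(cons(h(p(h(p(p(p(b)))))), a)):
1. h(cons(h(p(h(p(p(p(b)))))), a))  →  h(cons(h(p(p(b))), a))   [R2 at 1.1.1.1]
2. h(cons(h(p(p(b))), a))  →  h(cons(b, a))   [R2 at 1.1]
3. h(cons(b, a))  →  a   [R3 at ε]

Reduce t₂ = cons(p(a), cons(a, cons(cons(a, b), h(p(p(b)))))):
1. cons(p(a), cons(a, cons(cons(a, b), h(p(p(b))))))  →  cons(p(a), cons(a, cons(cons(a, b), b)))   [R2 at 2.2.2]

no — NF(t₁) = a, NF(t₂) = cons(p(a), cons(a, cons(cons(a, b), b)))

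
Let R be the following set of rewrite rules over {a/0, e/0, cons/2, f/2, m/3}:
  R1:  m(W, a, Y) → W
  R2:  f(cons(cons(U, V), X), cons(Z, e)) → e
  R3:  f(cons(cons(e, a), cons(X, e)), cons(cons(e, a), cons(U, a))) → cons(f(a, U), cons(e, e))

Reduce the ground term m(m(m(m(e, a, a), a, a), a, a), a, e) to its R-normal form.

e

1. m(m(m(m(e, a, a), a, a), a, a), a, e)  →  m(m(m(e, a, a), a, a), a, a)   [R1 at ε]
2. m(m(m(e, a, a), a, a), a, a)  →  m(m(e, a, a), a, a)   [R1 at ε]
3. m(m(e, a, a), a, a)  →  m(e, a, a)   [R1 at ε]
4. m(e, a, a)  →  e   [R1 at ε]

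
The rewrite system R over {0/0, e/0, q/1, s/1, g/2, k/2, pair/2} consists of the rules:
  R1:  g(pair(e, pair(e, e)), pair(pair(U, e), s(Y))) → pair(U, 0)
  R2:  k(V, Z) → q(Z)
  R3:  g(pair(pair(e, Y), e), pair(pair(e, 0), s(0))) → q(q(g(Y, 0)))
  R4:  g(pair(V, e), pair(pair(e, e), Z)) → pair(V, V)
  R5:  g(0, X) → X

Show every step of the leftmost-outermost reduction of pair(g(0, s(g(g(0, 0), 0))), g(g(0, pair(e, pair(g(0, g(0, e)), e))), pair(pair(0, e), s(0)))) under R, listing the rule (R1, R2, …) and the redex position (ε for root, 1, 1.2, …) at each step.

pair(s(0), pair(0, 0))

1. pair(g(0, s(g(g(0, 0), 0))), g(g(0, pair(e, pair(g(0, g(0, e)), e))), pair(pair(0, e), s(0))))  →  pair(s(g(g(0, 0), 0)), g(g(0, pair(e, pair(g(0, g(0, e)), e))), pair(pair(0, e), s(0))))   [R5 at 1]
2. pair(s(g(g(0, 0), 0)), g(g(0, pair(e, pair(g(0, g(0, e)), e))), pair(pair(0, e), s(0))))  →  pair(s(g(0, 0)), g(g(0, pair(e, pair(g(0, g(0, e)), e))), pair(pair(0, e), s(0))))   [R5 at 1.1.1]
3. pair(s(g(0, 0)), g(g(0, pair(e, pair(g(0, g(0, e)), e))), pair(pair(0, e), s(0))))  →  pair(s(0), g(g(0, pair(e, pair(g(0, g(0, e)), e))), pair(pair(0, e), s(0))))   [R5 at 1.1]
4. pair(s(0), g(g(0, pair(e, pair(g(0, g(0, e)), e))), pair(pair(0, e), s(0))))  →  pair(s(0), g(pair(e, pair(g(0, g(0, e)), e)), pair(pair(0, e), s(0))))   [R5 at 2.1]
5. pair(s(0), g(pair(e, pair(g(0, g(0, e)), e)), pair(pair(0, e), s(0))))  →  pair(s(0), g(pair(e, pair(g(0, e), e)), pair(pair(0, e), s(0))))   [R5 at 2.1.2.1]
6. pair(s(0), g(pair(e, pair(g(0, e), e)), pair(pair(0, e), s(0))))  →  pair(s(0), g(pair(e, pair(e, e)), pair(pair(0, e), s(0))))   [R5 at 2.1.2.1]
7. pair(s(0), g(pair(e, pair(e, e)), pair(pair(0, e), s(0))))  →  pair(s(0), pair(0, 0))   [R1 at 2]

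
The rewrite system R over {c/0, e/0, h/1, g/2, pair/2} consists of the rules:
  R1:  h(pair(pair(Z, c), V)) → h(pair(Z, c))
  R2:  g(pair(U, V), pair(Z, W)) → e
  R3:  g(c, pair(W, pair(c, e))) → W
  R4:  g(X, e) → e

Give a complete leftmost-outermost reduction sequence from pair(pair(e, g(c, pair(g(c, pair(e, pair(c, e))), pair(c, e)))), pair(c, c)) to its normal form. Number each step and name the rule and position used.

1. pair(pair(e, g(c, pair(g(c, pair(e, pair(c, e))), pair(c, e)))), pair(c, c))  →  pair(pair(e, g(c, pair(e, pair(c, e)))), pair(c, c))   [R3 at 1.2]
2. pair(pair(e, g(c, pair(e, pair(c, e)))), pair(c, c))  →  pair(pair(e, e), pair(c, c))   [R3 at 1.2]

pair(pair(e, e), pair(c, c))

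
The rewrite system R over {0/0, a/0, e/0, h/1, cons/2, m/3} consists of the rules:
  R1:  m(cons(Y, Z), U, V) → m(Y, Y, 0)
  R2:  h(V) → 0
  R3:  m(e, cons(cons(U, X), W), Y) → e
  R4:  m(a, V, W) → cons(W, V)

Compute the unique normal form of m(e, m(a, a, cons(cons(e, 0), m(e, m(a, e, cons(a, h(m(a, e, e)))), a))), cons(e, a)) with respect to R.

1. m(e, m(a, a, cons(cons(e, 0), m(e, m(a, e, cons(a, h(m(a, e, e)))), a))), cons(e, a))  →  m(e, cons(cons(cons(e, 0), m(e, m(a, e, cons(a, h(m(a, e, e)))), a)), a), cons(e, a))   [R4 at 2]
2. m(e, cons(cons(cons(e, 0), m(e, m(a, e, cons(a, h(m(a, e, e)))), a)), a), cons(e, a))  →  e   [R3 at ε]

e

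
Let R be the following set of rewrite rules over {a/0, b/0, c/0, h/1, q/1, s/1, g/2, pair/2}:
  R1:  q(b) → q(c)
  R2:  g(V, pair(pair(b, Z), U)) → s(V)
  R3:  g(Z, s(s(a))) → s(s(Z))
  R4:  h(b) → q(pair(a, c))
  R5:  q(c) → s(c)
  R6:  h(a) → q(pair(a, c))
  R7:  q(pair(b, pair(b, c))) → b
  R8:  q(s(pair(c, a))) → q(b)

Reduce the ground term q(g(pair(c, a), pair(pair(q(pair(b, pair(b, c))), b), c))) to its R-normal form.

s(c)

1. q(g(pair(c, a), pair(pair(q(pair(b, pair(b, c))), b), c)))  →  q(g(pair(c, a), pair(pair(b, b), c)))   [R7 at 1.2.1.1]
2. q(g(pair(c, a), pair(pair(b, b), c)))  →  q(s(pair(c, a)))   [R2 at 1]
3. q(s(pair(c, a)))  →  q(b)   [R8 at ε]
4. q(b)  →  q(c)   [R1 at ε]
5. q(c)  →  s(c)   [R5 at ε]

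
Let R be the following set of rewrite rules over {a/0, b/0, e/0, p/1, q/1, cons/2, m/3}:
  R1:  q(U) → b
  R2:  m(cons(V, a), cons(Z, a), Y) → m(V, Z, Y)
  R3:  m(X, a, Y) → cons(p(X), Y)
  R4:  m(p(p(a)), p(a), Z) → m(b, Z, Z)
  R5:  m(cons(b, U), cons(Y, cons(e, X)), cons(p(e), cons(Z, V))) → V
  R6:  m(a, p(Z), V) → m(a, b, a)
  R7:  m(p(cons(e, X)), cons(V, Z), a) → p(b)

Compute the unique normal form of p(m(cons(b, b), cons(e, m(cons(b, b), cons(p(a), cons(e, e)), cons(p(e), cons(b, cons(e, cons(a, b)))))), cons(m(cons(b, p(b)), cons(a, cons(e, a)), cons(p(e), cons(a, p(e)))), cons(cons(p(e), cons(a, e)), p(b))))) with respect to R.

1. p(m(cons(b, b), cons(e, m(cons(b, b), cons(p(a), cons(e, e)), cons(p(e), cons(b, cons(e, cons(a, b)))))), cons(m(cons(b, p(b)), cons(a, cons(e, a)), cons(p(e), cons(a, p(e)))), cons(cons(p(e), cons(a, e)), p(b)))))  →  p(m(cons(b, b), cons(e, cons(e, cons(a, b))), cons(m(cons(b, p(b)), cons(a, cons(e, a)), cons(p(e), cons(a, p(e)))), cons(cons(p(e), cons(a, e)), p(b)))))   [R5 at 1.2.2]
2. p(m(cons(b, b), cons(e, cons(e, cons(a, b))), cons(m(cons(b, p(b)), cons(a, cons(e, a)), cons(p(e), cons(a, p(e)))), cons(cons(p(e), cons(a, e)), p(b)))))  →  p(m(cons(b, b), cons(e, cons(e, cons(a, b))), cons(p(e), cons(cons(p(e), cons(a, e)), p(b)))))   [R5 at 1.3.1]
3. p(m(cons(b, b), cons(e, cons(e, cons(a, b))), cons(p(e), cons(cons(p(e), cons(a, e)), p(b)))))  →  p(p(b))   [R5 at 1]

p(p(b))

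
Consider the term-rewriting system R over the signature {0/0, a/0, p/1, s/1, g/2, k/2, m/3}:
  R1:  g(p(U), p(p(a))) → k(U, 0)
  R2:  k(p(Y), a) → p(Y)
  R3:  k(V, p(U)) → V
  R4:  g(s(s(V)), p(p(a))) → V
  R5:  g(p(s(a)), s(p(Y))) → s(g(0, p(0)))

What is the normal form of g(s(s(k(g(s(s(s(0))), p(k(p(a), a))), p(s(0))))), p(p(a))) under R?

s(0)

1. g(s(s(k(g(s(s(s(0))), p(k(p(a), a))), p(s(0))))), p(p(a)))  →  k(g(s(s(s(0))), p(k(p(a), a))), p(s(0)))   [R4 at ε]
2. k(g(s(s(s(0))), p(k(p(a), a))), p(s(0)))  →  g(s(s(s(0))), p(k(p(a), a)))   [R3 at ε]
3. g(s(s(s(0))), p(k(p(a), a)))  →  g(s(s(s(0))), p(p(a)))   [R2 at 2.1]
4. g(s(s(s(0))), p(p(a)))  →  s(0)   [R4 at ε]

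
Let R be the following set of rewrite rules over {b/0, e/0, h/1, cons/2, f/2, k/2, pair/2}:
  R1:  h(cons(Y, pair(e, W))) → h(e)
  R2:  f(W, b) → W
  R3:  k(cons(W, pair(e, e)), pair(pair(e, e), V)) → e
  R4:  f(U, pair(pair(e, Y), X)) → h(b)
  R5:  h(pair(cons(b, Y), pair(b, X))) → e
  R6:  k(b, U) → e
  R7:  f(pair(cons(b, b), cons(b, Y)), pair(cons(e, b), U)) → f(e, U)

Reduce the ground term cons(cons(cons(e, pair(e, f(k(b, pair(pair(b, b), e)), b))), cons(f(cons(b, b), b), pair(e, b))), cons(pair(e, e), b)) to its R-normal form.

cons(cons(cons(e, pair(e, e)), cons(cons(b, b), pair(e, b))), cons(pair(e, e), b))

1. cons(cons(cons(e, pair(e, f(k(b, pair(pair(b, b), e)), b))), cons(f(cons(b, b), b), pair(e, b))), cons(pair(e, e), b))  →  cons(cons(cons(e, pair(e, k(b, pair(pair(b, b), e)))), cons(f(cons(b, b), b), pair(e, b))), cons(pair(e, e), b))   [R2 at 1.1.2.2]
2. cons(cons(cons(e, pair(e, k(b, pair(pair(b, b), e)))), cons(f(cons(b, b), b), pair(e, b))), cons(pair(e, e), b))  →  cons(cons(cons(e, pair(e, e)), cons(f(cons(b, b), b), pair(e, b))), cons(pair(e, e), b))   [R6 at 1.1.2.2]
3. cons(cons(cons(e, pair(e, e)), cons(f(cons(b, b), b), pair(e, b))), cons(pair(e, e), b))  →  cons(cons(cons(e, pair(e, e)), cons(cons(b, b), pair(e, b))), cons(pair(e, e), b))   [R2 at 1.2.1]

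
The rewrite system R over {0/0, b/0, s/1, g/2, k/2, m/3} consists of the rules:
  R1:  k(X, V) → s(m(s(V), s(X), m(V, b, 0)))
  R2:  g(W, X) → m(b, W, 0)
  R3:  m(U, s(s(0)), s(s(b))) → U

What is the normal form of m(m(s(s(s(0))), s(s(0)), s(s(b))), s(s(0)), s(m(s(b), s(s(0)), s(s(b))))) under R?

1. m(m(s(s(s(0))), s(s(0)), s(s(b))), s(s(0)), s(m(s(b), s(s(0)), s(s(b)))))  →  m(s(s(s(0))), s(s(0)), s(m(s(b), s(s(0)), s(s(b)))))   [R3 at 1]
2. m(s(s(s(0))), s(s(0)), s(m(s(b), s(s(0)), s(s(b)))))  →  m(s(s(s(0))), s(s(0)), s(s(b)))   [R3 at 3.1]
3. m(s(s(s(0))), s(s(0)), s(s(b)))  →  s(s(s(0)))   [R3 at ε]

s(s(s(0)))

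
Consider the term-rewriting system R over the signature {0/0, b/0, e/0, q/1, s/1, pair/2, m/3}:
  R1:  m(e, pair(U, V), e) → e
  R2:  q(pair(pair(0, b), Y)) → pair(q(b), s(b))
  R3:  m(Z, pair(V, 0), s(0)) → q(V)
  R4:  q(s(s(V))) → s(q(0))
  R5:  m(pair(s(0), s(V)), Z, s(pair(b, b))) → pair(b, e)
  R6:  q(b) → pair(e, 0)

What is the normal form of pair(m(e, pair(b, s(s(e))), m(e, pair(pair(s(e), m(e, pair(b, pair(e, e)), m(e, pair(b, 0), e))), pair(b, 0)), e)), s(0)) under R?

pair(e, s(0))

1. pair(m(e, pair(b, s(s(e))), m(e, pair(pair(s(e), m(e, pair(b, pair(e, e)), m(e, pair(b, 0), e))), pair(b, 0)), e)), s(0))  →  pair(m(e, pair(b, s(s(e))), e), s(0))   [R1 at 1.3]
2. pair(m(e, pair(b, s(s(e))), e), s(0))  →  pair(e, s(0))   [R1 at 1]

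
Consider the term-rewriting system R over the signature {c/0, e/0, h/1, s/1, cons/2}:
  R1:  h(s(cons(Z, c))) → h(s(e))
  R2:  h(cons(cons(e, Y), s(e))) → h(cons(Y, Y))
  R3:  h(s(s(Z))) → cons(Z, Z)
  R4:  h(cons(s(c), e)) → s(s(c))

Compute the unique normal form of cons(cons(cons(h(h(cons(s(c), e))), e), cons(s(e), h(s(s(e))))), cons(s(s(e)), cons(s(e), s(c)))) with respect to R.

1. cons(cons(cons(h(h(cons(s(c), e))), e), cons(s(e), h(s(s(e))))), cons(s(s(e)), cons(s(e), s(c))))  →  cons(cons(cons(h(s(s(c))), e), cons(s(e), h(s(s(e))))), cons(s(s(e)), cons(s(e), s(c))))   [R4 at 1.1.1.1]
2. cons(cons(cons(h(s(s(c))), e), cons(s(e), h(s(s(e))))), cons(s(s(e)), cons(s(e), s(c))))  →  cons(cons(cons(cons(c, c), e), cons(s(e), h(s(s(e))))), cons(s(s(e)), cons(s(e), s(c))))   [R3 at 1.1.1]
3. cons(cons(cons(cons(c, c), e), cons(s(e), h(s(s(e))))), cons(s(s(e)), cons(s(e), s(c))))  →  cons(cons(cons(cons(c, c), e), cons(s(e), cons(e, e))), cons(s(s(e)), cons(s(e), s(c))))   [R3 at 1.2.2]

cons(cons(cons(cons(c, c), e), cons(s(e), cons(e, e))), cons(s(s(e)), cons(s(e), s(c))))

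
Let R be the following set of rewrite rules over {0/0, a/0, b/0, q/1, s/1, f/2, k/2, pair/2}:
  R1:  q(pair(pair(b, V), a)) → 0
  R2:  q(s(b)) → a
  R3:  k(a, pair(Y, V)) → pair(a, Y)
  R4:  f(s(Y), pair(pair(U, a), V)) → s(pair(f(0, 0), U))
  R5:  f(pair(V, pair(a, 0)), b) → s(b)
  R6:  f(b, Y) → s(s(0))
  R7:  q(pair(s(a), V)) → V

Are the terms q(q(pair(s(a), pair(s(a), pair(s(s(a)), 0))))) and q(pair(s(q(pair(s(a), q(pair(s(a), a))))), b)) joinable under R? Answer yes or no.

no — NF(t₁) = pair(s(s(a)), 0), NF(t₂) = b

Reduce t₁ = q(q(pair(s(a), pair(s(a), pair(s(s(a)), 0))))):
1. q(q(pair(s(a), pair(s(a), pair(s(s(a)), 0)))))  →  q(pair(s(a), pair(s(s(a)), 0)))   [R7 at 1]
2. q(pair(s(a), pair(s(s(a)), 0)))  →  pair(s(s(a)), 0)   [R7 at ε]

Reduce t₂ = q(pair(s(q(pair(s(a), q(pair(s(a), a))))), b)):
1. q(pair(s(q(pair(s(a), q(pair(s(a), a))))), b))  →  q(pair(s(q(pair(s(a), a))), b))   [R7 at 1.1.1]
2. q(pair(s(q(pair(s(a), a))), b))  →  q(pair(s(a), b))   [R7 at 1.1.1]
3. q(pair(s(a), b))  →  b   [R7 at ε]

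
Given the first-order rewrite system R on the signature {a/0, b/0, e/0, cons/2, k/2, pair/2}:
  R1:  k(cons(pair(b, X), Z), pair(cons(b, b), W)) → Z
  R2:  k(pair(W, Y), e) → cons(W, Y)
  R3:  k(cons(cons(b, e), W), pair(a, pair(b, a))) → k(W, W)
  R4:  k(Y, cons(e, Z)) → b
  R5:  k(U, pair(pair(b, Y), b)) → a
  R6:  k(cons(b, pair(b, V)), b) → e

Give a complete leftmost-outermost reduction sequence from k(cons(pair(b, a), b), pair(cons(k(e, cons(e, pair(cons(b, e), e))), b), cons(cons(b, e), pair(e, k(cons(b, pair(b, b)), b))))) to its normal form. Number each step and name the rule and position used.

b

1. k(cons(pair(b, a), b), pair(cons(k(e, cons(e, pair(cons(b, e), e))), b), cons(cons(b, e), pair(e, k(cons(b, pair(b, b)), b)))))  →  k(cons(pair(b, a), b), pair(cons(b, b), cons(cons(b, e), pair(e, k(cons(b, pair(b, b)), b)))))   [R4 at 2.1.1]
2. k(cons(pair(b, a), b), pair(cons(b, b), cons(cons(b, e), pair(e, k(cons(b, pair(b, b)), b)))))  →  b   [R1 at ε]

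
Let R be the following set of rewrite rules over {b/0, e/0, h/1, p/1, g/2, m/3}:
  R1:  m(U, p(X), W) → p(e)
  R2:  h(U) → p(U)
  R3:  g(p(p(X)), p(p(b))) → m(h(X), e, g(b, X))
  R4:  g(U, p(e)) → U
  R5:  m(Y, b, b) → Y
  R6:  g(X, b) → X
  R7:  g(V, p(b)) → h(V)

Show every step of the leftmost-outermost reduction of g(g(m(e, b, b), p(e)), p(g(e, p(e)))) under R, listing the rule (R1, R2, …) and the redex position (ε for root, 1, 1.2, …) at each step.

e

1. g(g(m(e, b, b), p(e)), p(g(e, p(e))))  →  g(m(e, b, b), p(g(e, p(e))))   [R4 at 1]
2. g(m(e, b, b), p(g(e, p(e))))  →  g(e, p(g(e, p(e))))   [R5 at 1]
3. g(e, p(g(e, p(e))))  →  g(e, p(e))   [R4 at 2.1]
4. g(e, p(e))  →  e   [R4 at ε]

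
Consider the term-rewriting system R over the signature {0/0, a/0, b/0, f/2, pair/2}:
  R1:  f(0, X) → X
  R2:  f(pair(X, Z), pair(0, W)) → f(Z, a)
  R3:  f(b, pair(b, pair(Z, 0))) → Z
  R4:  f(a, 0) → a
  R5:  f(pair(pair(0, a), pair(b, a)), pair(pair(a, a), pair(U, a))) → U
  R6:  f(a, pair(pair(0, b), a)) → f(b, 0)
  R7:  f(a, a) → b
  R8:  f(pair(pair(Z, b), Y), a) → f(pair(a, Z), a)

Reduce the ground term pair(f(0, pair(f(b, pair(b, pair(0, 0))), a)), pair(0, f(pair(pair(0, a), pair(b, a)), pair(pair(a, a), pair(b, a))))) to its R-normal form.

1. pair(f(0, pair(f(b, pair(b, pair(0, 0))), a)), pair(0, f(pair(pair(0, a), pair(b, a)), pair(pair(a, a), pair(b, a)))))  →  pair(pair(f(b, pair(b, pair(0, 0))), a), pair(0, f(pair(pair(0, a), pair(b, a)), pair(pair(a, a), pair(b, a)))))   [R1 at 1]
2. pair(pair(f(b, pair(b, pair(0, 0))), a), pair(0, f(pair(pair(0, a), pair(b, a)), pair(pair(a, a), pair(b, a)))))  →  pair(pair(0, a), pair(0, f(pair(pair(0, a), pair(b, a)), pair(pair(a, a), pair(b, a)))))   [R3 at 1.1]
3. pair(pair(0, a), pair(0, f(pair(pair(0, a), pair(b, a)), pair(pair(a, a), pair(b, a)))))  →  pair(pair(0, a), pair(0, b))   [R5 at 2.2]

pair(pair(0, a), pair(0, b))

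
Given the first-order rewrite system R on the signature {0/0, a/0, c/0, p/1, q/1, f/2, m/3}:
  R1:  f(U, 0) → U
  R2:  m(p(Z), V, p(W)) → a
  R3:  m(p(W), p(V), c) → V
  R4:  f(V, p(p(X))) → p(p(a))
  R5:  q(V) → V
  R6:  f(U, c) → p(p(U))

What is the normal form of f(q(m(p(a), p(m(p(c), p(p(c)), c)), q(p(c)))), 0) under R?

a

1. f(q(m(p(a), p(m(p(c), p(p(c)), c)), q(p(c)))), 0)  →  q(m(p(a), p(m(p(c), p(p(c)), c)), q(p(c))))   [R1 at ε]
2. q(m(p(a), p(m(p(c), p(p(c)), c)), q(p(c))))  →  m(p(a), p(m(p(c), p(p(c)), c)), q(p(c)))   [R5 at ε]
3. m(p(a), p(m(p(c), p(p(c)), c)), q(p(c)))  →  m(p(a), p(p(c)), q(p(c)))   [R3 at 2.1]
4. m(p(a), p(p(c)), q(p(c)))  →  m(p(a), p(p(c)), p(c))   [R5 at 3]
5. m(p(a), p(p(c)), p(c))  →  a   [R2 at ε]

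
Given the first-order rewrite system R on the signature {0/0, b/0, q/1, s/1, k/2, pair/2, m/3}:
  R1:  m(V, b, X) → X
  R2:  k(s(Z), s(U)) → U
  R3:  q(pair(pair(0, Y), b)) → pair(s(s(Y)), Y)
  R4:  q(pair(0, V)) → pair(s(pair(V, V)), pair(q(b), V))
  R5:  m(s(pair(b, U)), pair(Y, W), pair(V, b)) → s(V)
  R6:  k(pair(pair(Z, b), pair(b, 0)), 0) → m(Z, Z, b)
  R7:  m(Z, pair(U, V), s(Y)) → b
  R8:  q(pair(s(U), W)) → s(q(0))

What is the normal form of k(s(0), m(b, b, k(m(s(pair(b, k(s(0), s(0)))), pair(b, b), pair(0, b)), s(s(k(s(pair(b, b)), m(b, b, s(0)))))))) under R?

0

1. k(s(0), m(b, b, k(m(s(pair(b, k(s(0), s(0)))), pair(b, b), pair(0, b)), s(s(k(s(pair(b, b)), m(b, b, s(0))))))))  →  k(s(0), k(m(s(pair(b, k(s(0), s(0)))), pair(b, b), pair(0, b)), s(s(k(s(pair(b, b)), m(b, b, s(0)))))))   [R1 at 2]
2. k(s(0), k(m(s(pair(b, k(s(0), s(0)))), pair(b, b), pair(0, b)), s(s(k(s(pair(b, b)), m(b, b, s(0)))))))  →  k(s(0), k(s(0), s(s(k(s(pair(b, b)), m(b, b, s(0)))))))   [R5 at 2.1]
3. k(s(0), k(s(0), s(s(k(s(pair(b, b)), m(b, b, s(0)))))))  →  k(s(0), s(k(s(pair(b, b)), m(b, b, s(0)))))   [R2 at 2]
4. k(s(0), s(k(s(pair(b, b)), m(b, b, s(0)))))  →  k(s(pair(b, b)), m(b, b, s(0)))   [R2 at ε]
5. k(s(pair(b, b)), m(b, b, s(0)))  →  k(s(pair(b, b)), s(0))   [R1 at 2]
6. k(s(pair(b, b)), s(0))  →  0   [R2 at ε]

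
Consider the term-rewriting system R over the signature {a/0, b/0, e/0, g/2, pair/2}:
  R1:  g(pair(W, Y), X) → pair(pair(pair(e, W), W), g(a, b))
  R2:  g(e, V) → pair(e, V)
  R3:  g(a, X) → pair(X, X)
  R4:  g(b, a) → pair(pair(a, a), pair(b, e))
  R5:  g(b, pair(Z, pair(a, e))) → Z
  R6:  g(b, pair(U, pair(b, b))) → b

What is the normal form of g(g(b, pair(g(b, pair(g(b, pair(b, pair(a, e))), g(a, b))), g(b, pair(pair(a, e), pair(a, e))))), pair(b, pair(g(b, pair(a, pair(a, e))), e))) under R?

1. g(g(b, pair(g(b, pair(g(b, pair(b, pair(a, e))), g(a, b))), g(b, pair(pair(a, e), pair(a, e))))), pair(b, pair(g(b, pair(a, pair(a, e))), e)))  →  g(g(b, pair(g(b, pair(b, g(a, b))), g(b, pair(pair(a, e), pair(a, e))))), pair(b, pair(g(b, pair(a, pair(a, e))), e)))   [R5 at 1.2.1.2.1]
2. g(g(b, pair(g(b, pair(b, g(a, b))), g(b, pair(pair(a, e), pair(a, e))))), pair(b, pair(g(b, pair(a, pair(a, e))), e)))  →  g(g(b, pair(g(b, pair(b, pair(b, b))), g(b, pair(pair(a, e), pair(a, e))))), pair(b, pair(g(b, pair(a, pair(a, e))), e)))   [R3 at 1.2.1.2.2]
3. g(g(b, pair(g(b, pair(b, pair(b, b))), g(b, pair(pair(a, e), pair(a, e))))), pair(b, pair(g(b, pair(a, pair(a, e))), e)))  →  g(g(b, pair(b, g(b, pair(pair(a, e), pair(a, e))))), pair(b, pair(g(b, pair(a, pair(a, e))), e)))   [R6 at 1.2.1]
4. g(g(b, pair(b, g(b, pair(pair(a, e), pair(a, e))))), pair(b, pair(g(b, pair(a, pair(a, e))), e)))  →  g(g(b, pair(b, pair(a, e))), pair(b, pair(g(b, pair(a, pair(a, e))), e)))   [R5 at 1.2.2]
5. g(g(b, pair(b, pair(a, e))), pair(b, pair(g(b, pair(a, pair(a, e))), e)))  →  g(b, pair(b, pair(g(b, pair(a, pair(a, e))), e)))   [R5 at 1]
6. g(b, pair(b, pair(g(b, pair(a, pair(a, e))), e)))  →  g(b, pair(b, pair(a, e)))   [R5 at 2.2.1]
7. g(b, pair(b, pair(a, e)))  →  b   [R5 at ε]

b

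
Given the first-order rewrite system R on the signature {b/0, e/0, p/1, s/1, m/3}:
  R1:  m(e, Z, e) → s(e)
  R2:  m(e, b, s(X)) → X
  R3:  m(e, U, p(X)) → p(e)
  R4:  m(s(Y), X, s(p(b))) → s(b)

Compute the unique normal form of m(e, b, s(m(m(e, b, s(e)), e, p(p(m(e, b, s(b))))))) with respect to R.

p(e)

1. m(e, b, s(m(m(e, b, s(e)), e, p(p(m(e, b, s(b)))))))  →  m(m(e, b, s(e)), e, p(p(m(e, b, s(b)))))   [R2 at ε]
2. m(m(e, b, s(e)), e, p(p(m(e, b, s(b)))))  →  m(e, e, p(p(m(e, b, s(b)))))   [R2 at 1]
3. m(e, e, p(p(m(e, b, s(b)))))  →  p(e)   [R3 at ε]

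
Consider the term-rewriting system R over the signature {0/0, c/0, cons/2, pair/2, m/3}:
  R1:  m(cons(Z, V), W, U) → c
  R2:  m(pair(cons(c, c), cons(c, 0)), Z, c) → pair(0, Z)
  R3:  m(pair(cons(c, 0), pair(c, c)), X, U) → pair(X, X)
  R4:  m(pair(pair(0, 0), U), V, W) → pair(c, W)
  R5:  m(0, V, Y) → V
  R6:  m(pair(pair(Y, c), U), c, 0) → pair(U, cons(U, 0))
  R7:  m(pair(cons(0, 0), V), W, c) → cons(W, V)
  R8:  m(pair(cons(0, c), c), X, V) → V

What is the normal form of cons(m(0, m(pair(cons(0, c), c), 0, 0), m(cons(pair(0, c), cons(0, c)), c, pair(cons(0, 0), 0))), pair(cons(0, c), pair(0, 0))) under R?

cons(0, pair(cons(0, c), pair(0, 0)))

1. cons(m(0, m(pair(cons(0, c), c), 0, 0), m(cons(pair(0, c), cons(0, c)), c, pair(cons(0, 0), 0))), pair(cons(0, c), pair(0, 0)))  →  cons(m(pair(cons(0, c), c), 0, 0), pair(cons(0, c), pair(0, 0)))   [R5 at 1]
2. cons(m(pair(cons(0, c), c), 0, 0), pair(cons(0, c), pair(0, 0)))  →  cons(0, pair(cons(0, c), pair(0, 0)))   [R8 at 1]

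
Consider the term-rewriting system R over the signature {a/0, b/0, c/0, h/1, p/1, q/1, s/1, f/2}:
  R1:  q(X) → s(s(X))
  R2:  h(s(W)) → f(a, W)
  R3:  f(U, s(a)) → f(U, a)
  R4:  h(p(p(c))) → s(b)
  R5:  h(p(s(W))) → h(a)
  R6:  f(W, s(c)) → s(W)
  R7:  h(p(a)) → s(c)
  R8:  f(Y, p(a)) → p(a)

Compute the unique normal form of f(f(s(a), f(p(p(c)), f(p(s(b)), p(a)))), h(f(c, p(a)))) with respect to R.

1. f(f(s(a), f(p(p(c)), f(p(s(b)), p(a)))), h(f(c, p(a))))  →  f(f(s(a), f(p(p(c)), p(a))), h(f(c, p(a))))   [R8 at 1.2.2]
2. f(f(s(a), f(p(p(c)), p(a))), h(f(c, p(a))))  →  f(f(s(a), p(a)), h(f(c, p(a))))   [R8 at 1.2]
3. f(f(s(a), p(a)), h(f(c, p(a))))  →  f(p(a), h(f(c, p(a))))   [R8 at 1]
4. f(p(a), h(f(c, p(a))))  →  f(p(a), h(p(a)))   [R8 at 2.1]
5. f(p(a), h(p(a)))  →  f(p(a), s(c))   [R7 at 2]
6. f(p(a), s(c))  →  s(p(a))   [R6 at ε]

s(p(a))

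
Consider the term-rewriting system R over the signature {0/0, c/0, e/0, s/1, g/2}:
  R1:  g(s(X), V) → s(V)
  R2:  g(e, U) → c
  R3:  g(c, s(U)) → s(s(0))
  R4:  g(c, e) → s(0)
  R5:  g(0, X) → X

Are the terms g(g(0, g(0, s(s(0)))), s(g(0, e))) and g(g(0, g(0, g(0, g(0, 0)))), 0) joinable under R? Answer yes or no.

Reduce t₁ = g(g(0, g(0, s(s(0)))), s(g(0, e))):
1. g(g(0, g(0, s(s(0)))), s(g(0, e)))  →  g(g(0, s(s(0))), s(g(0, e)))   [R5 at 1]
2. g(g(0, s(s(0))), s(g(0, e)))  →  g(s(s(0)), s(g(0, e)))   [R5 at 1]
3. g(s(s(0)), s(g(0, e)))  →  s(s(g(0, e)))   [R1 at ε]
4. s(s(g(0, e)))  →  s(s(e))   [R5 at 1.1]

Reduce t₂ = g(g(0, g(0, g(0, g(0, 0)))), 0):
1. g(g(0, g(0, g(0, g(0, 0)))), 0)  →  g(g(0, g(0, g(0, 0))), 0)   [R5 at 1]
2. g(g(0, g(0, g(0, 0))), 0)  →  g(g(0, g(0, 0)), 0)   [R5 at 1]
3. g(g(0, g(0, 0)), 0)  →  g(g(0, 0), 0)   [R5 at 1]
4. g(g(0, 0), 0)  →  g(0, 0)   [R5 at 1]
5. g(0, 0)  →  0   [R5 at ε]

no — NF(t₁) = s(s(e)), NF(t₂) = 0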